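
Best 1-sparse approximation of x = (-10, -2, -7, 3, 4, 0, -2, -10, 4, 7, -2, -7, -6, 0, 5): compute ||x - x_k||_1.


Sorted |x_i| descending: [10, 10, 7, 7, 7, 6, 5, 4, 4, 3, 2, 2, 2, 0, 0]
Keep top 1: [10]
Tail entries: [10, 7, 7, 7, 6, 5, 4, 4, 3, 2, 2, 2, 0, 0]
L1 error = sum of tail = 59.

59


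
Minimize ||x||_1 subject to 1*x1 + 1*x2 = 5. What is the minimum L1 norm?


Axis intercepts:
  x1 = 5, x2 = 0: L1 = 5
  x1 = 0, x2 = 5: L1 = 5
x* = (5, 0)
||x*||_1 = 5.

5


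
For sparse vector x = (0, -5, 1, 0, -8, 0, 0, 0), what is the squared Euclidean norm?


Non-zero entries: [(1, -5), (2, 1), (4, -8)]
Squares: [25, 1, 64]
||x||_2^2 = sum = 90.

90


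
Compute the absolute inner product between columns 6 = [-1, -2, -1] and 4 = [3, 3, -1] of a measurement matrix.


Inner product: -1*3 + -2*3 + -1*-1
Products: [-3, -6, 1]
Sum = -8.
|dot| = 8.

8


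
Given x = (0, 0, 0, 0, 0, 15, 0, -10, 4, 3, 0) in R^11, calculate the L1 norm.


Non-zero entries: [(5, 15), (7, -10), (8, 4), (9, 3)]
Absolute values: [15, 10, 4, 3]
||x||_1 = sum = 32.

32


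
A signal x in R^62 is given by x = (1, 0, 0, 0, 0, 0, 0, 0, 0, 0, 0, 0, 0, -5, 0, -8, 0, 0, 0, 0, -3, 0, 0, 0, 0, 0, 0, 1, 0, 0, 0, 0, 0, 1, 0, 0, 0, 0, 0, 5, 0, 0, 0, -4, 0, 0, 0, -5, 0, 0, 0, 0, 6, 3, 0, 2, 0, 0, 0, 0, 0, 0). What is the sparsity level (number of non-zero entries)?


Non-zero positions: [0, 13, 15, 20, 27, 33, 39, 43, 47, 52, 53, 55].
Sparsity = 12.

12


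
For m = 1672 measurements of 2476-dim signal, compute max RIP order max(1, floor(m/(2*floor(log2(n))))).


floor(log2(2476)) = 11.
2*11 = 22.
m/(2*floor(log2(n))) = 1672/22 ≈ 76.0.
floor = 76.
k = max(1, 76) = 76.

76


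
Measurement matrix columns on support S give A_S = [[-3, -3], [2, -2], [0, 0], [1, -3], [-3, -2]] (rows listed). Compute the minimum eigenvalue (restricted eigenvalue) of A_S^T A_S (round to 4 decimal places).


A_S^T A_S = [[23, 8], [8, 26]].
trace = 49.
det = 534.
disc = trace^2 - 4*det = 2401 - 4*534 = 265.
sqrt(265) ≈ 16.278821.
lam_min = (49 - sqrt(265))/2 ≈ (49 - 16.278821)/2 = 16.3605895 ≈ 16.3606.

16.3606


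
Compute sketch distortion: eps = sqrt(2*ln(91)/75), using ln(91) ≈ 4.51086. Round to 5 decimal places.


ln(91) ≈ 4.51086.
2*ln(N)/m ≈ 2*4.51086/75 ≈ 0.1202896.
eps = sqrt(0.1202896) ≈ 0.3468279 ≈ 0.34683.

0.34683


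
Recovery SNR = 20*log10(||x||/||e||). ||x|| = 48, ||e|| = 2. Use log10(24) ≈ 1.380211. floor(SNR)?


||x||/||e|| = 48/2 = 24.
log10(24) ≈ 1.380211.
20*log10(||x||/||e||) ≈ 20*1.380211 = 27.60422.
floor(27.60422) = 27.

27


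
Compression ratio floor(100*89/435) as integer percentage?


100*m/n = 100*89/435 ≈ 20.4598.
floor = 20.

20


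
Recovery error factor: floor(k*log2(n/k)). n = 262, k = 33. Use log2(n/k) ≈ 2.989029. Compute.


log2(n/k) = log2(262/33) ≈ 2.989029.
k*log2(n/k) ≈ 33*2.989029 = 98.637957.
floor(98.637957) = 98.

98


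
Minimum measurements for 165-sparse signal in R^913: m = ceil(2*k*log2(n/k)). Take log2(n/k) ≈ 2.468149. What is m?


log2(n/k) = log2(913/165) ≈ 2.468149.
2*k*log2(n/k) ≈ 2*165*2.468149 = 814.48917.
m = ceil(814.48917) = 815.

815


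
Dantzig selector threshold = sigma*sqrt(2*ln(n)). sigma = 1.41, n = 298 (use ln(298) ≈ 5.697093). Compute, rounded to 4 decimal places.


ln(298) ≈ 5.697093.
2*ln(n) ≈ 11.394186.
sqrt(2*ln(n)) ≈ sqrt(11.394186) ≈ 3.375528.
threshold ≈ 1.41*3.375528 = 4.75949448 ≈ 4.7595.

4.7595


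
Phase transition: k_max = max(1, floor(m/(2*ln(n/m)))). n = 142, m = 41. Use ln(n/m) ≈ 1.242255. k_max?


n/m = 142/41.
ln(n/m) ≈ 1.242255.
2*ln(n/m) ≈ 2.48451.
m/(2*ln(n/m)) ≈ 41/2.48451 ≈ 16.5022.
floor = 16.
k_max = max(1, 16) = 16.

16


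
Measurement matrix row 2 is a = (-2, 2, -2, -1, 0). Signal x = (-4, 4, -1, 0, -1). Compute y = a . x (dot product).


Non-zero terms: ['-2*-4', '2*4', '-2*-1', '0*-1']
Products: [8, 8, 2, 0]
y = sum = 18.

18


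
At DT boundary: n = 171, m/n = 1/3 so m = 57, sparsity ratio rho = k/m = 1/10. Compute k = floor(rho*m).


m = 1/3*171 = 57.
rho = 1/10.
rho*m = 1/10*57 = 5.7.
k = floor(5.7) = 5.

5


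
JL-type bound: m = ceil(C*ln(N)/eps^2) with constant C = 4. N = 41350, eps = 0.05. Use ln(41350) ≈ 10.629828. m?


ln(41350) ≈ 10.629828.
eps^2 = 0.05^2 = 0.0025.
C*ln(N)/eps^2 ≈ 4*10.629828/0.0025 ≈ 17007.7248.
m = ceil(17007.7248) = 17008.

17008


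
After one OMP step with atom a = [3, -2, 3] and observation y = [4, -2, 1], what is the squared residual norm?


a^T a = 22.
a^T y = 19.
coeff = 19/22 = 19/22.
||r||^2 = 101/22.

101/22


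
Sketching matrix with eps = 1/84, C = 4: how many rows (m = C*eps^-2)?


1/eps = 84.
(1/eps)^2 = 7056.
m = 4*7056 = 28224.

28224


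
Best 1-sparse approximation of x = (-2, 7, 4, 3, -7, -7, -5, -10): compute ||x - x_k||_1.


Sorted |x_i| descending: [10, 7, 7, 7, 5, 4, 3, 2]
Keep top 1: [10]
Tail entries: [7, 7, 7, 5, 4, 3, 2]
L1 error = sum of tail = 35.

35


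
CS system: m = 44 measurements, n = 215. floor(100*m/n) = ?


100*m/n = 100*44/215 ≈ 20.4651.
floor = 20.

20


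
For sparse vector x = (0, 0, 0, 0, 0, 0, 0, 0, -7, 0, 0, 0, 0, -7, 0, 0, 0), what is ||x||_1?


Non-zero entries: [(8, -7), (13, -7)]
Absolute values: [7, 7]
||x||_1 = sum = 14.

14


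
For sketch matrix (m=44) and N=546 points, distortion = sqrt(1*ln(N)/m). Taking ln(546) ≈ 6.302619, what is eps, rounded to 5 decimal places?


ln(546) ≈ 6.302619.
1*ln(N)/m ≈ 1*6.302619/44 ≈ 0.14324134.
eps = sqrt(0.14324134) ≈ 0.3784724 ≈ 0.37847.

0.37847


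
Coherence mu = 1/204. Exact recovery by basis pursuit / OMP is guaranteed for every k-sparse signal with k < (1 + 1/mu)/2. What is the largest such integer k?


1/mu = 204.
1 + 1/mu = 205.
(1 + 1/mu)/2 = 102.5 is not an integer, so k_max = floor(102.5) = 102.

102


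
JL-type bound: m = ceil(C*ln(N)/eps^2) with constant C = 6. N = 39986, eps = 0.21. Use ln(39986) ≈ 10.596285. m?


ln(39986) ≈ 10.596285.
eps^2 = 0.21^2 = 0.0441.
C*ln(N)/eps^2 ≈ 6*10.596285/0.0441 ≈ 1441.6714.
m = ceil(1441.6714) = 1442.

1442


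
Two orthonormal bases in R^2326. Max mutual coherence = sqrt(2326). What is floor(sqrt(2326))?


48^2 = 2304 <= 2326 < 2401 = 49^2, so 48 <= sqrt(2326) < 49.
floor(sqrt(2326)) = 48.

48


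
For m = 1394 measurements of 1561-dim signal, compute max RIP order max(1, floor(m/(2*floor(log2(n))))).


floor(log2(1561)) = 10.
2*10 = 20.
m/(2*floor(log2(n))) = 1394/20 ≈ 69.7.
floor = 69.
k = max(1, 69) = 69.

69


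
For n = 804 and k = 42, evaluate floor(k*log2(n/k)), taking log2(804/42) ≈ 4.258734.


log2(n/k) = log2(804/42) ≈ 4.258734.
k*log2(n/k) ≈ 42*4.258734 = 178.866828.
floor(178.866828) = 178.

178


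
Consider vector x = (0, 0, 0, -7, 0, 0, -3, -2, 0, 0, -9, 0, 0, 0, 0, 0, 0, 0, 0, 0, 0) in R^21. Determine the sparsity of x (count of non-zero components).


Non-zero positions: [3, 6, 7, 10].
Sparsity = 4.

4


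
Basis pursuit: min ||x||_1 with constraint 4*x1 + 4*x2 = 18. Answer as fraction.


Axis intercepts:
  x1 = 9/2, x2 = 0: L1 = 9/2
  x1 = 0, x2 = 9/2: L1 = 9/2
x* = (9/2, 0)
||x*||_1 = 9/2.

9/2


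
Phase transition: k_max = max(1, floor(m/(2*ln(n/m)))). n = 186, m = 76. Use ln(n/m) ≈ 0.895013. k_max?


n/m = 186/76 = 93/38.
ln(n/m) ≈ 0.895013.
2*ln(n/m) ≈ 1.790026.
m/(2*ln(n/m)) ≈ 76/1.790026 ≈ 42.4575.
floor = 42.
k_max = max(1, 42) = 42.

42


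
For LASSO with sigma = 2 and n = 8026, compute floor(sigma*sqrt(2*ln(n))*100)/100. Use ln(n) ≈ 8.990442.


ln(8026) ≈ 8.990442.
2*ln(n) ≈ 17.980884.
sqrt(2*ln(n)) ≈ sqrt(17.980884) ≈ 4.240387.
lambda ≈ 2*4.240387 = 8.480774.
floor(lambda*100)/100 = 8.48.

8.48


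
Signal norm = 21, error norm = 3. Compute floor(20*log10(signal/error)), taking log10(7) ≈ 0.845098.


||x||/||e|| = 21/3 = 7.
log10(7) ≈ 0.845098.
20*log10(||x||/||e||) ≈ 20*0.845098 = 16.90196.
floor(16.90196) = 16.

16


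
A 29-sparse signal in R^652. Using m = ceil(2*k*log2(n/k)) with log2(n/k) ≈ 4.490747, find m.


log2(n/k) = log2(652/29) ≈ 4.490747.
2*k*log2(n/k) ≈ 2*29*4.490747 = 260.463326.
m = ceil(260.463326) = 261.

261


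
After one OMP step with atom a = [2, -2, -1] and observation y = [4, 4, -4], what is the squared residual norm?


a^T a = 9.
a^T y = 4.
coeff = 4/9 = 4/9.
||r||^2 = 416/9.

416/9


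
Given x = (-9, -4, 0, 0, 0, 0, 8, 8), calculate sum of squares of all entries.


Non-zero entries: [(0, -9), (1, -4), (6, 8), (7, 8)]
Squares: [81, 16, 64, 64]
||x||_2^2 = sum = 225.

225


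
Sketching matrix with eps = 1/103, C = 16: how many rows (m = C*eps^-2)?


1/eps = 103.
(1/eps)^2 = 10609.
m = 16*10609 = 169744.

169744


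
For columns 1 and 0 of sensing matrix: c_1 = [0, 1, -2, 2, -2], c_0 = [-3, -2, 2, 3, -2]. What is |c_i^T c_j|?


Inner product: 0*-3 + 1*-2 + -2*2 + 2*3 + -2*-2
Products: [0, -2, -4, 6, 4]
Sum = 4.
|dot| = 4.

4


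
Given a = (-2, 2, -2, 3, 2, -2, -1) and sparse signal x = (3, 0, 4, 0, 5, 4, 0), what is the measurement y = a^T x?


Non-zero terms: ['-2*3', '-2*4', '2*5', '-2*4']
Products: [-6, -8, 10, -8]
y = sum = -12.

-12


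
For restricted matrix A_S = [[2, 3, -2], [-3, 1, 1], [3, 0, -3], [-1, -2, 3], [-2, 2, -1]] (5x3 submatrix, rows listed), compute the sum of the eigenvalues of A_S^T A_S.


Sum of eigenvalues of A_S^T A_S = trace(A_S^T A_S) = sum of squared column norms of A_S.
A_S^T A_S diagonal: [27, 18, 24].
trace = 27 + 18 + 24 = 69.

69


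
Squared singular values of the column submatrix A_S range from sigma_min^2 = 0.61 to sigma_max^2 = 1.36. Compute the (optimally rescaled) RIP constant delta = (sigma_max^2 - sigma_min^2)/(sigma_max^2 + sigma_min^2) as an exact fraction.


lambda_max - lambda_min = 1.36 - 0.61 = 0.75.
lambda_max + lambda_min = 1.36 + 0.61 = 1.97.
delta = 0.75/1.97 = 75/197.

75/197


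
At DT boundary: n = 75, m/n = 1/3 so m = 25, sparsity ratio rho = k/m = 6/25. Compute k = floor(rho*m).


m = 1/3*75 = 25.
rho = 6/25.
rho*m = 6/25*25 = 6.
k = floor(6) = 6.

6


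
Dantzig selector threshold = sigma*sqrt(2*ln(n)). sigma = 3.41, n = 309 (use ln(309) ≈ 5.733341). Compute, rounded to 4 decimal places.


ln(309) ≈ 5.733341.
2*ln(n) ≈ 11.466682.
sqrt(2*ln(n)) ≈ sqrt(11.466682) ≈ 3.386249.
threshold ≈ 3.41*3.386249 = 11.54710909 ≈ 11.5471.

11.5471


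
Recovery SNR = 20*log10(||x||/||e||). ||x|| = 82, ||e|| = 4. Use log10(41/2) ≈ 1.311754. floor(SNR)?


||x||/||e|| = 82/4 = 41/2.
log10(41/2) ≈ 1.311754.
20*log10(||x||/||e||) ≈ 20*1.311754 = 26.23508.
floor(26.23508) = 26.

26


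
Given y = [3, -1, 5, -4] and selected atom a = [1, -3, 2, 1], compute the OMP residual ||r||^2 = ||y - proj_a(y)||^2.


a^T a = 15.
a^T y = 12.
coeff = 12/15 = 4/5.
||r||^2 = 207/5.

207/5


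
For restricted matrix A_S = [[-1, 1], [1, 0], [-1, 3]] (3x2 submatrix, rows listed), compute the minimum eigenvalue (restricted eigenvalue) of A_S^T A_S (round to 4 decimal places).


A_S^T A_S = [[3, -4], [-4, 10]].
trace = 13.
det = 14.
disc = trace^2 - 4*det = 169 - 4*14 = 113.
sqrt(113) ≈ 10.630146.
lam_min = (13 - sqrt(113))/2 ≈ (13 - 10.630146)/2 = 1.184927 ≈ 1.1849.

1.1849


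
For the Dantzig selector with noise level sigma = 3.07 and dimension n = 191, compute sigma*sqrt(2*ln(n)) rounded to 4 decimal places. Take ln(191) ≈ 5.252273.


ln(191) ≈ 5.252273.
2*ln(n) ≈ 10.504546.
sqrt(2*ln(n)) ≈ sqrt(10.504546) ≈ 3.241072.
threshold ≈ 3.07*3.241072 = 9.95009104 ≈ 9.9501.

9.9501


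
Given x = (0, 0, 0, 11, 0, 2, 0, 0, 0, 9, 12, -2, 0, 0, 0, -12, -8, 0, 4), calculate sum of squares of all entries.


Non-zero entries: [(3, 11), (5, 2), (9, 9), (10, 12), (11, -2), (15, -12), (16, -8), (18, 4)]
Squares: [121, 4, 81, 144, 4, 144, 64, 16]
||x||_2^2 = sum = 578.

578


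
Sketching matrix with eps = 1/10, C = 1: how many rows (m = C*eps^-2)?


1/eps = 10.
(1/eps)^2 = 100.
m = 1*100 = 100.

100


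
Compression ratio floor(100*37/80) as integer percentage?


100*m/n = 100*37/80 ≈ 46.25.
floor = 46.

46


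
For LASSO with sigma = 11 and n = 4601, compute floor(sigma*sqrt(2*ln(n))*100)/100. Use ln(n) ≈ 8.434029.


ln(4601) ≈ 8.434029.
2*ln(n) ≈ 16.868058.
sqrt(2*ln(n)) ≈ sqrt(16.868058) ≈ 4.107074.
lambda ≈ 11*4.107074 = 45.177814.
floor(lambda*100)/100 = 45.17.

45.17


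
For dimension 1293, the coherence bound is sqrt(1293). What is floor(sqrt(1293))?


35^2 = 1225 <= 1293 < 1296 = 36^2, so 35 <= sqrt(1293) < 36.
floor(sqrt(1293)) = 35.

35


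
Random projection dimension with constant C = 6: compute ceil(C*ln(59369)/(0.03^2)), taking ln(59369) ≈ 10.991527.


ln(59369) ≈ 10.991527.
eps^2 = 0.03^2 = 0.0009.
C*ln(N)/eps^2 ≈ 6*10.991527/0.0009 ≈ 73276.8467.
m = ceil(73276.8467) = 73277.

73277


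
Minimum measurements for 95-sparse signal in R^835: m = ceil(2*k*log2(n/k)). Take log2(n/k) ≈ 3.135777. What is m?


log2(n/k) = log2(835/95) ≈ 3.135777.
2*k*log2(n/k) ≈ 2*95*3.135777 = 595.79763.
m = ceil(595.79763) = 596.

596


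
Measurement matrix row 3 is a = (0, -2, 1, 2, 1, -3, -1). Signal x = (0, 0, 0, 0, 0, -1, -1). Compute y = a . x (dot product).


Non-zero terms: ['-3*-1', '-1*-1']
Products: [3, 1]
y = sum = 4.

4


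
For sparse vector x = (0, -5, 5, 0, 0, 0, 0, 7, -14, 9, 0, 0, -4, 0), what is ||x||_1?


Non-zero entries: [(1, -5), (2, 5), (7, 7), (8, -14), (9, 9), (12, -4)]
Absolute values: [5, 5, 7, 14, 9, 4]
||x||_1 = sum = 44.

44


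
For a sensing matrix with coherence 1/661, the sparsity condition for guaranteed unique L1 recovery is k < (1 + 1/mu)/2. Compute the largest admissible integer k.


1/mu = 661.
1 + 1/mu = 662.
(1 + 1/mu)/2 = 331 is an integer and the inequality is strict, so k_max = 331 - 1 = 330.

330


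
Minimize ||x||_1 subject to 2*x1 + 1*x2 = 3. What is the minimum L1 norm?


Axis intercepts:
  x1 = 3/2, x2 = 0: L1 = 3/2
  x1 = 0, x2 = 3: L1 = 3
x* = (3/2, 0)
||x*||_1 = 3/2.

3/2


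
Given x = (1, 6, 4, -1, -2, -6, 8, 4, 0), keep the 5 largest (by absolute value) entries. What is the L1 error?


Sorted |x_i| descending: [8, 6, 6, 4, 4, 2, 1, 1, 0]
Keep top 5: [8, 6, 6, 4, 4]
Tail entries: [2, 1, 1, 0]
L1 error = sum of tail = 4.

4


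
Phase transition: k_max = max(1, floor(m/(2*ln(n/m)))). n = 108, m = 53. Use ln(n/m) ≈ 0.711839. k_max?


n/m = 108/53.
ln(n/m) ≈ 0.711839.
2*ln(n/m) ≈ 1.423678.
m/(2*ln(n/m)) ≈ 53/1.423678 ≈ 37.2275.
floor = 37.
k_max = max(1, 37) = 37.

37


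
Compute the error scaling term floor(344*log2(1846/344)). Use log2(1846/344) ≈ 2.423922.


log2(n/k) = log2(1846/344) ≈ 2.423922.
k*log2(n/k) ≈ 344*2.423922 = 833.829168.
floor(833.829168) = 833.

833


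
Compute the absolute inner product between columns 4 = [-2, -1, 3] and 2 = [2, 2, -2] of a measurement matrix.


Inner product: -2*2 + -1*2 + 3*-2
Products: [-4, -2, -6]
Sum = -12.
|dot| = 12.

12


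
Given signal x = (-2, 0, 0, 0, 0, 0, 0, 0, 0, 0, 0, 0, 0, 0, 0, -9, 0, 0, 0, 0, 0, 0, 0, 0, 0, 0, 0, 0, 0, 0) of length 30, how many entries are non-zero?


Non-zero positions: [0, 15].
Sparsity = 2.

2


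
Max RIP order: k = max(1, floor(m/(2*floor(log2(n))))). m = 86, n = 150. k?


floor(log2(150)) = 7.
2*7 = 14.
m/(2*floor(log2(n))) = 86/14 ≈ 6.1429.
floor = 6.
k = max(1, 6) = 6.

6


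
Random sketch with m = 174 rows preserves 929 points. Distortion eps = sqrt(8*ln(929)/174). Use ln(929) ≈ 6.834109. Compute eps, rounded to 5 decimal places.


ln(929) ≈ 6.834109.
8*ln(N)/m ≈ 8*6.834109/174 ≈ 0.31421191.
eps = sqrt(0.31421191) ≈ 0.5605461 ≈ 0.56055.

0.56055


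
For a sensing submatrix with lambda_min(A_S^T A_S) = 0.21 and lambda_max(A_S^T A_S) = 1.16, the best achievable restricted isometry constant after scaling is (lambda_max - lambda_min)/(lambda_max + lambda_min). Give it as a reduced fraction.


lambda_max - lambda_min = 1.16 - 0.21 = 0.95.
lambda_max + lambda_min = 1.16 + 0.21 = 1.37.
delta = 0.95/1.37 = 95/137.

95/137


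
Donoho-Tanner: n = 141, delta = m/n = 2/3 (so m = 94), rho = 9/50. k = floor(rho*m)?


m = 2/3*141 = 94.
rho = 9/50.
rho*m = 9/50*94 = 16.92.
k = floor(16.92) = 16.

16


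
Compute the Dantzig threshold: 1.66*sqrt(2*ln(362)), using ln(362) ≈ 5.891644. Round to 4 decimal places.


ln(362) ≈ 5.891644.
2*ln(n) ≈ 11.783288.
sqrt(2*ln(n)) ≈ sqrt(11.783288) ≈ 3.432679.
threshold ≈ 1.66*3.432679 = 5.69824714 ≈ 5.6982.

5.6982


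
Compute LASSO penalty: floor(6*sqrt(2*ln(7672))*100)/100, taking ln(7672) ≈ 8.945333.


ln(7672) ≈ 8.945333.
2*ln(n) ≈ 17.890666.
sqrt(2*ln(n)) ≈ sqrt(17.890666) ≈ 4.229736.
lambda ≈ 6*4.229736 = 25.378416.
floor(lambda*100)/100 = 25.37.

25.37


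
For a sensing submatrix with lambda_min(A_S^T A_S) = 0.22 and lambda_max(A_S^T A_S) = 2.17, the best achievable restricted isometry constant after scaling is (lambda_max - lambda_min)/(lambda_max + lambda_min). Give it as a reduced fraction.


lambda_max - lambda_min = 2.17 - 0.22 = 1.95.
lambda_max + lambda_min = 2.17 + 0.22 = 2.39.
delta = 1.95/2.39 = 195/239.

195/239


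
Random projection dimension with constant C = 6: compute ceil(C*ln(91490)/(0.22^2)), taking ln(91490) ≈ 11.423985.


ln(91490) ≈ 11.423985.
eps^2 = 0.22^2 = 0.0484.
C*ln(N)/eps^2 ≈ 6*11.423985/0.0484 ≈ 1416.1965.
m = ceil(1416.1965) = 1417.

1417


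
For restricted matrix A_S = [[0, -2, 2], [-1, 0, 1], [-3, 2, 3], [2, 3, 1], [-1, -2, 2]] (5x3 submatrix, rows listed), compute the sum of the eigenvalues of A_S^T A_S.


Sum of eigenvalues of A_S^T A_S = trace(A_S^T A_S) = sum of squared column norms of A_S.
A_S^T A_S diagonal: [15, 21, 19].
trace = 15 + 21 + 19 = 55.

55


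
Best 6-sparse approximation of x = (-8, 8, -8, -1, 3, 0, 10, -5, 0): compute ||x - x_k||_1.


Sorted |x_i| descending: [10, 8, 8, 8, 5, 3, 1, 0, 0]
Keep top 6: [10, 8, 8, 8, 5, 3]
Tail entries: [1, 0, 0]
L1 error = sum of tail = 1.

1


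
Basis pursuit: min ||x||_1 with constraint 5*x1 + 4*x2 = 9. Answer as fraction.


Axis intercepts:
  x1 = 9/5, x2 = 0: L1 = 9/5
  x1 = 0, x2 = 9/4: L1 = 9/4
x* = (9/5, 0)
||x*||_1 = 9/5.

9/5


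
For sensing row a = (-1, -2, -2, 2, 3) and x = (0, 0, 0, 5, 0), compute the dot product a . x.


Non-zero terms: ['2*5']
Products: [10]
y = sum = 10.

10


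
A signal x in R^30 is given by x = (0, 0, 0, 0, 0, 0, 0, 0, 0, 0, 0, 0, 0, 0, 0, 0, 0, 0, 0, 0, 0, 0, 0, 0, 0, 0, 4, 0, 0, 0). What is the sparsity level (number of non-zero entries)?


Non-zero positions: [26].
Sparsity = 1.

1


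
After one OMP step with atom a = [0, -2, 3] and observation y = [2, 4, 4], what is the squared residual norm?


a^T a = 13.
a^T y = 4.
coeff = 4/13 = 4/13.
||r||^2 = 452/13.

452/13


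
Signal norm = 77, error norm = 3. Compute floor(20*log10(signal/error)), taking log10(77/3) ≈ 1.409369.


||x||/||e|| = 77/3.
log10(77/3) ≈ 1.409369.
20*log10(||x||/||e||) ≈ 20*1.409369 = 28.18738.
floor(28.18738) = 28.

28


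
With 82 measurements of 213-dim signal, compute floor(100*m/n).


100*m/n = 100*82/213 ≈ 38.4977.
floor = 38.

38


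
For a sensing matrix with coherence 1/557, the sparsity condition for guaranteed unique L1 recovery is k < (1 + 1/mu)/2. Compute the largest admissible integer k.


1/mu = 557.
1 + 1/mu = 558.
(1 + 1/mu)/2 = 279 is an integer and the inequality is strict, so k_max = 279 - 1 = 278.

278


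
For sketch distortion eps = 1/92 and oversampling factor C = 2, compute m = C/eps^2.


1/eps = 92.
(1/eps)^2 = 8464.
m = 2*8464 = 16928.

16928


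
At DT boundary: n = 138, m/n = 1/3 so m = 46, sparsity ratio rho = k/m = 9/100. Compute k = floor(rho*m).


m = 1/3*138 = 46.
rho = 9/100.
rho*m = 9/100*46 = 4.14.
k = floor(4.14) = 4.

4


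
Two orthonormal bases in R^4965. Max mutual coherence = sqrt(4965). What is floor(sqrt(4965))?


70^2 = 4900 <= 4965 < 5041 = 71^2, so 70 <= sqrt(4965) < 71.
floor(sqrt(4965)) = 70.

70


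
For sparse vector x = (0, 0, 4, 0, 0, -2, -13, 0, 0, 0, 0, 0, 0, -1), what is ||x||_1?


Non-zero entries: [(2, 4), (5, -2), (6, -13), (13, -1)]
Absolute values: [4, 2, 13, 1]
||x||_1 = sum = 20.

20


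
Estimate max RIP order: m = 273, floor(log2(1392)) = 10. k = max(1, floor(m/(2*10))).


floor(log2(1392)) = 10.
2*10 = 20.
m/(2*floor(log2(n))) = 273/20 ≈ 13.65.
floor = 13.
k = max(1, 13) = 13.

13


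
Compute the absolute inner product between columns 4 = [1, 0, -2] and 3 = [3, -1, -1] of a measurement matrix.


Inner product: 1*3 + 0*-1 + -2*-1
Products: [3, 0, 2]
Sum = 5.
|dot| = 5.

5


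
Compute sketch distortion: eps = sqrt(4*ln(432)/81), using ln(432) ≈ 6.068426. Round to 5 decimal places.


ln(432) ≈ 6.068426.
4*ln(N)/m ≈ 4*6.068426/81 ≈ 0.29967536.
eps = sqrt(0.29967536) ≈ 0.5474261 ≈ 0.54743.

0.54743


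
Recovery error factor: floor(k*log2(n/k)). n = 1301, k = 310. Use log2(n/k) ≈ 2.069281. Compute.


log2(n/k) = log2(1301/310) ≈ 2.069281.
k*log2(n/k) ≈ 310*2.069281 = 641.47711.
floor(641.47711) = 641.

641


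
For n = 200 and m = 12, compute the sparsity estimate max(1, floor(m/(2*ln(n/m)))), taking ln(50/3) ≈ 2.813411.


n/m = 200/12 = 50/3.
ln(n/m) ≈ 2.813411.
2*ln(n/m) ≈ 5.626822.
m/(2*ln(n/m)) ≈ 12/5.626822 ≈ 2.1326.
floor = 2.
k_max = max(1, 2) = 2.

2


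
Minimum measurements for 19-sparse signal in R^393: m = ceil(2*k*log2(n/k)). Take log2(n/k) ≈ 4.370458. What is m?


log2(n/k) = log2(393/19) ≈ 4.370458.
2*k*log2(n/k) ≈ 2*19*4.370458 = 166.077404.
m = ceil(166.077404) = 167.

167


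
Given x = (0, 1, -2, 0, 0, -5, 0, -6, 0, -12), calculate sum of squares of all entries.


Non-zero entries: [(1, 1), (2, -2), (5, -5), (7, -6), (9, -12)]
Squares: [1, 4, 25, 36, 144]
||x||_2^2 = sum = 210.

210


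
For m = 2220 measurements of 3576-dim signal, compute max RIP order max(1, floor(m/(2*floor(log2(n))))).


floor(log2(3576)) = 11.
2*11 = 22.
m/(2*floor(log2(n))) = 2220/22 ≈ 100.9091.
floor = 100.
k = max(1, 100) = 100.

100


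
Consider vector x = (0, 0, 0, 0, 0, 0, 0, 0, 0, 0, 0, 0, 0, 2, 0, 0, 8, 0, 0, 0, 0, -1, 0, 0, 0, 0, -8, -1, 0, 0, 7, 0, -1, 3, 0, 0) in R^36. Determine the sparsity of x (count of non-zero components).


Non-zero positions: [13, 16, 21, 26, 27, 30, 32, 33].
Sparsity = 8.

8


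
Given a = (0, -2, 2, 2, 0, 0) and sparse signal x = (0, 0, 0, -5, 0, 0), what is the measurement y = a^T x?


Non-zero terms: ['2*-5']
Products: [-10]
y = sum = -10.

-10


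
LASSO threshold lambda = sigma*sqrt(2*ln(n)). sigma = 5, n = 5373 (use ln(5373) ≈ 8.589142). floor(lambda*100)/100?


ln(5373) ≈ 8.589142.
2*ln(n) ≈ 17.178284.
sqrt(2*ln(n)) ≈ sqrt(17.178284) ≈ 4.144669.
lambda ≈ 5*4.144669 = 20.723345.
floor(lambda*100)/100 = 20.72.

20.72


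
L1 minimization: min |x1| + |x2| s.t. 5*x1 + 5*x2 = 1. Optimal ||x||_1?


Axis intercepts:
  x1 = 1/5, x2 = 0: L1 = 1/5
  x1 = 0, x2 = 1/5: L1 = 1/5
x* = (1/5, 0)
||x*||_1 = 1/5.

1/5


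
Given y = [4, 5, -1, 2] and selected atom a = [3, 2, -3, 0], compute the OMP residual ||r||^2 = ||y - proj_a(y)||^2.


a^T a = 22.
a^T y = 25.
coeff = 25/22 = 25/22.
||r||^2 = 387/22.

387/22


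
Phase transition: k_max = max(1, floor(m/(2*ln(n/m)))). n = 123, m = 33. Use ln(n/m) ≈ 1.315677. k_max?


n/m = 123/33 = 41/11.
ln(n/m) ≈ 1.315677.
2*ln(n/m) ≈ 2.631354.
m/(2*ln(n/m)) ≈ 33/2.631354 ≈ 12.5411.
floor = 12.
k_max = max(1, 12) = 12.

12


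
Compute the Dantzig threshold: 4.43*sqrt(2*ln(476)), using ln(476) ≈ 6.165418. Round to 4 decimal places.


ln(476) ≈ 6.165418.
2*ln(n) ≈ 12.330836.
sqrt(2*ln(n)) ≈ sqrt(12.330836) ≈ 3.511529.
threshold ≈ 4.43*3.511529 = 15.55607347 ≈ 15.5561.

15.5561


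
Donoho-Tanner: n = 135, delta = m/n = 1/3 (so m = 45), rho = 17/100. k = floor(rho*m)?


m = 1/3*135 = 45.
rho = 17/100.
rho*m = 17/100*45 = 7.65.
k = floor(7.65) = 7.

7


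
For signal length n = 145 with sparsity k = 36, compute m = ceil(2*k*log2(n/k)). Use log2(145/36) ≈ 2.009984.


log2(n/k) = log2(145/36) ≈ 2.009984.
2*k*log2(n/k) ≈ 2*36*2.009984 = 144.718848.
m = ceil(144.718848) = 145.

145


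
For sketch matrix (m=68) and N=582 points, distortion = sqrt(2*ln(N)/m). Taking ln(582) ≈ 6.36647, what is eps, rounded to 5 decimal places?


ln(582) ≈ 6.36647.
2*ln(N)/m ≈ 2*6.36647/68 ≈ 0.18724912.
eps = sqrt(0.18724912) ≈ 0.4327229 ≈ 0.43272.

0.43272


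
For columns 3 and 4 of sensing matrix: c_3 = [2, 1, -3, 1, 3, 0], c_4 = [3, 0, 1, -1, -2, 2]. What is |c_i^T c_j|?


Inner product: 2*3 + 1*0 + -3*1 + 1*-1 + 3*-2 + 0*2
Products: [6, 0, -3, -1, -6, 0]
Sum = -4.
|dot| = 4.

4


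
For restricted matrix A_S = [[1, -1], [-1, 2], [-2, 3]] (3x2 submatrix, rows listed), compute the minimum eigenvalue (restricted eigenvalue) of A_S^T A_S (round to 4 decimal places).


A_S^T A_S = [[6, -9], [-9, 14]].
trace = 20.
det = 3.
disc = trace^2 - 4*det = 400 - 4*3 = 388.
sqrt(388) ≈ 19.697716.
lam_min = (20 - sqrt(388))/2 ≈ (20 - 19.697716)/2 = 0.151142 ≈ 0.1511.

0.1511


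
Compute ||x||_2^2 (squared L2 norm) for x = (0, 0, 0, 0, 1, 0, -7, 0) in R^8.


Non-zero entries: [(4, 1), (6, -7)]
Squares: [1, 49]
||x||_2^2 = sum = 50.

50


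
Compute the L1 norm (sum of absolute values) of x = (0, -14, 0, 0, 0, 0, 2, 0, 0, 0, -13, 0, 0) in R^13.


Non-zero entries: [(1, -14), (6, 2), (10, -13)]
Absolute values: [14, 2, 13]
||x||_1 = sum = 29.

29


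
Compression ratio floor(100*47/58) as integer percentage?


100*m/n = 100*47/58 ≈ 81.0345.
floor = 81.

81


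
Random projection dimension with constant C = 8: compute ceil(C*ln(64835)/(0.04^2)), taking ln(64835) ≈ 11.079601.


ln(64835) ≈ 11.079601.
eps^2 = 0.04^2 = 0.0016.
C*ln(N)/eps^2 ≈ 8*11.079601/0.0016 ≈ 55398.005.
m = ceil(55398.005) = 55399.

55399


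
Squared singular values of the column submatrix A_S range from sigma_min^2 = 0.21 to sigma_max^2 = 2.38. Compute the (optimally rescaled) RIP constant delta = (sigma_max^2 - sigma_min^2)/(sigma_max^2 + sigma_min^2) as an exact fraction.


lambda_max - lambda_min = 2.38 - 0.21 = 2.17.
lambda_max + lambda_min = 2.38 + 0.21 = 2.59.
delta = 2.17/2.59 = 217/259 = 31/37.

31/37


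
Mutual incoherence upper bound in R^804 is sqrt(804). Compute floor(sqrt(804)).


28^2 = 784 <= 804 < 841 = 29^2, so 28 <= sqrt(804) < 29.
floor(sqrt(804)) = 28.

28


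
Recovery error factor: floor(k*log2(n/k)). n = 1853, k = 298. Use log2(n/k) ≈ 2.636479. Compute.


log2(n/k) = log2(1853/298) ≈ 2.636479.
k*log2(n/k) ≈ 298*2.636479 = 785.670742.
floor(785.670742) = 785.

785


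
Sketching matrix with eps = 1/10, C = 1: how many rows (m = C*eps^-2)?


1/eps = 10.
(1/eps)^2 = 100.
m = 1*100 = 100.

100


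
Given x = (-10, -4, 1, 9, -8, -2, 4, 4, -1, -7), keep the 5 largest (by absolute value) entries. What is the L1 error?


Sorted |x_i| descending: [10, 9, 8, 7, 4, 4, 4, 2, 1, 1]
Keep top 5: [10, 9, 8, 7, 4]
Tail entries: [4, 4, 2, 1, 1]
L1 error = sum of tail = 12.

12


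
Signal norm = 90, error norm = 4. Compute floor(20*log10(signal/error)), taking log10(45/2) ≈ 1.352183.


||x||/||e|| = 90/4 = 45/2.
log10(45/2) ≈ 1.352183.
20*log10(||x||/||e||) ≈ 20*1.352183 = 27.04366.
floor(27.04366) = 27.

27


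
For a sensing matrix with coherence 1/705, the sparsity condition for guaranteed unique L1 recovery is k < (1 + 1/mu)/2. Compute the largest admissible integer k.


1/mu = 705.
1 + 1/mu = 706.
(1 + 1/mu)/2 = 353 is an integer and the inequality is strict, so k_max = 353 - 1 = 352.

352


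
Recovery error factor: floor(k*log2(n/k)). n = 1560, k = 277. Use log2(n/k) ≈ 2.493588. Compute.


log2(n/k) = log2(1560/277) ≈ 2.493588.
k*log2(n/k) ≈ 277*2.493588 = 690.723876.
floor(690.723876) = 690.

690


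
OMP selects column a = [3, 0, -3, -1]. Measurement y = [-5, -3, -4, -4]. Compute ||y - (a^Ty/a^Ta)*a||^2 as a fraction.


a^T a = 19.
a^T y = 1.
coeff = 1/19 = 1/19.
||r||^2 = 1253/19.

1253/19


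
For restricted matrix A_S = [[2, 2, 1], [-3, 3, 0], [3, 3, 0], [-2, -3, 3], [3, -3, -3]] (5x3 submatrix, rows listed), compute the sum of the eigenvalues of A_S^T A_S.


Sum of eigenvalues of A_S^T A_S = trace(A_S^T A_S) = sum of squared column norms of A_S.
A_S^T A_S diagonal: [35, 40, 19].
trace = 35 + 40 + 19 = 94.

94


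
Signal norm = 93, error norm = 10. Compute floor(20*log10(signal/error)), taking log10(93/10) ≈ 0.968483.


||x||/||e|| = 93/10.
log10(93/10) ≈ 0.968483.
20*log10(||x||/||e||) ≈ 20*0.968483 = 19.36966.
floor(19.36966) = 19.

19


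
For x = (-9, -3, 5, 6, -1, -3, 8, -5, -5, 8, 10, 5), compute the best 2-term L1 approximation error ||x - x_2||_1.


Sorted |x_i| descending: [10, 9, 8, 8, 6, 5, 5, 5, 5, 3, 3, 1]
Keep top 2: [10, 9]
Tail entries: [8, 8, 6, 5, 5, 5, 5, 3, 3, 1]
L1 error = sum of tail = 49.

49


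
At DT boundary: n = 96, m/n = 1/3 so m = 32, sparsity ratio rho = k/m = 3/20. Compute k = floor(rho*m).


m = 1/3*96 = 32.
rho = 3/20.
rho*m = 3/20*32 = 4.8.
k = floor(4.8) = 4.

4


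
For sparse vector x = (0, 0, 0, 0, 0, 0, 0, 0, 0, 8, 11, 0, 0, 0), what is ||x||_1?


Non-zero entries: [(9, 8), (10, 11)]
Absolute values: [8, 11]
||x||_1 = sum = 19.

19


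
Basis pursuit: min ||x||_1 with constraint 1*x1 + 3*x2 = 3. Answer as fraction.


Axis intercepts:
  x1 = 3, x2 = 0: L1 = 3
  x1 = 0, x2 = 1: L1 = 1
x* = (0, 1)
||x*||_1 = 1.

1


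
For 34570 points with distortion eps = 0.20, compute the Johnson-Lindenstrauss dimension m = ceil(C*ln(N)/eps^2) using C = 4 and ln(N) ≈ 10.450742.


ln(34570) ≈ 10.450742.
eps^2 = 0.20^2 = 0.04.
C*ln(N)/eps^2 ≈ 4*10.450742/0.04 ≈ 1045.0742.
m = ceil(1045.0742) = 1046.

1046


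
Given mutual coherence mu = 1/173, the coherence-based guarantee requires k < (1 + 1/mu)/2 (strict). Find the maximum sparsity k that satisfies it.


1/mu = 173.
1 + 1/mu = 174.
(1 + 1/mu)/2 = 87 is an integer and the inequality is strict, so k_max = 87 - 1 = 86.

86


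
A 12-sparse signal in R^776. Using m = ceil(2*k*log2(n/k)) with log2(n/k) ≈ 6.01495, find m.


log2(n/k) = log2(776/12) ≈ 6.01495.
2*k*log2(n/k) ≈ 2*12*6.01495 = 144.3588.
m = ceil(144.3588) = 145.

145


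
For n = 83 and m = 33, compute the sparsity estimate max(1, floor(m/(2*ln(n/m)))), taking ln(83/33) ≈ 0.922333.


n/m = 83/33.
ln(n/m) ≈ 0.922333.
2*ln(n/m) ≈ 1.844666.
m/(2*ln(n/m)) ≈ 33/1.844666 ≈ 17.8894.
floor = 17.
k_max = max(1, 17) = 17.

17


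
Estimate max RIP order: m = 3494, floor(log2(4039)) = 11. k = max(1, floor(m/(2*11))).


floor(log2(4039)) = 11.
2*11 = 22.
m/(2*floor(log2(n))) = 3494/22 ≈ 158.8182.
floor = 158.
k = max(1, 158) = 158.

158


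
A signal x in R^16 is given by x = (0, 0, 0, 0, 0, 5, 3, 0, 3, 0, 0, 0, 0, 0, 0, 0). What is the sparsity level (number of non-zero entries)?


Non-zero positions: [5, 6, 8].
Sparsity = 3.

3


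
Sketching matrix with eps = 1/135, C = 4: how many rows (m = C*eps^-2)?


1/eps = 135.
(1/eps)^2 = 18225.
m = 4*18225 = 72900.

72900


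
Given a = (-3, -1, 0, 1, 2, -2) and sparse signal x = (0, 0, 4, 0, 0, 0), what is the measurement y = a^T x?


Non-zero terms: ['0*4']
Products: [0]
y = sum = 0.

0


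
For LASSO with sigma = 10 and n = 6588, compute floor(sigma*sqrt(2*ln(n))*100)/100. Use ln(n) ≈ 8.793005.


ln(6588) ≈ 8.793005.
2*ln(n) ≈ 17.58601.
sqrt(2*ln(n)) ≈ sqrt(17.58601) ≈ 4.193568.
lambda ≈ 10*4.193568 = 41.93568.
floor(lambda*100)/100 = 41.93.

41.93


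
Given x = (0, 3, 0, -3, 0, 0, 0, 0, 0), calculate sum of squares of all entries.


Non-zero entries: [(1, 3), (3, -3)]
Squares: [9, 9]
||x||_2^2 = sum = 18.

18


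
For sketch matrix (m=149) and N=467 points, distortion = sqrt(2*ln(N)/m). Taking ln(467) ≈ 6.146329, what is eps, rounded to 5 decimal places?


ln(467) ≈ 6.146329.
2*ln(N)/m ≈ 2*6.146329/149 ≈ 0.08250106.
eps = sqrt(0.08250106) ≈ 0.28723 ≈ 0.28723.

0.28723


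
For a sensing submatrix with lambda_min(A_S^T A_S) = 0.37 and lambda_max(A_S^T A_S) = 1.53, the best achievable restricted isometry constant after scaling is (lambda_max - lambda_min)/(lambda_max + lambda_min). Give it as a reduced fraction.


lambda_max - lambda_min = 1.53 - 0.37 = 1.16.
lambda_max + lambda_min = 1.53 + 0.37 = 1.90.
delta = 1.16/1.90 = 116/190 = 58/95.

58/95


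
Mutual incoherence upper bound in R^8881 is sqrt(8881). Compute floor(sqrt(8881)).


94^2 = 8836 <= 8881 < 9025 = 95^2, so 94 <= sqrt(8881) < 95.
floor(sqrt(8881)) = 94.

94


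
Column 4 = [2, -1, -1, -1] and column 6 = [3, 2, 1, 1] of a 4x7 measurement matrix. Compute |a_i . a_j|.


Inner product: 2*3 + -1*2 + -1*1 + -1*1
Products: [6, -2, -1, -1]
Sum = 2.
|dot| = 2.

2


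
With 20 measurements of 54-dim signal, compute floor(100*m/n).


100*m/n = 100*20/54 ≈ 37.037.
floor = 37.

37


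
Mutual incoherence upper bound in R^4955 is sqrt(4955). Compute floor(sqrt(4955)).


70^2 = 4900 <= 4955 < 5041 = 71^2, so 70 <= sqrt(4955) < 71.
floor(sqrt(4955)) = 70.

70


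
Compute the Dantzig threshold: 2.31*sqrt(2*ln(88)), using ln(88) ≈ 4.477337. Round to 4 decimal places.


ln(88) ≈ 4.477337.
2*ln(n) ≈ 8.954674.
sqrt(2*ln(n)) ≈ sqrt(8.954674) ≈ 2.992436.
threshold ≈ 2.31*2.992436 = 6.91252716 ≈ 6.9125.

6.9125


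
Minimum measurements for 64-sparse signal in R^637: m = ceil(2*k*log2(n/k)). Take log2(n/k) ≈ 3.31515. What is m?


log2(n/k) = log2(637/64) ≈ 3.31515.
2*k*log2(n/k) ≈ 2*64*3.31515 = 424.3392.
m = ceil(424.3392) = 425.

425


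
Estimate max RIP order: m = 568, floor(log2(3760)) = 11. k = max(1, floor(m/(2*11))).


floor(log2(3760)) = 11.
2*11 = 22.
m/(2*floor(log2(n))) = 568/22 ≈ 25.8182.
floor = 25.
k = max(1, 25) = 25.

25


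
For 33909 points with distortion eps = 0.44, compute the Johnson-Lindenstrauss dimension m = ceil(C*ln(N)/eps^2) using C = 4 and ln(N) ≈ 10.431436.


ln(33909) ≈ 10.431436.
eps^2 = 0.44^2 = 0.1936.
C*ln(N)/eps^2 ≈ 4*10.431436/0.1936 ≈ 215.5255.
m = ceil(215.5255) = 216.

216


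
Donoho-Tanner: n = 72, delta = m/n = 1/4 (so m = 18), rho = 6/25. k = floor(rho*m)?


m = 1/4*72 = 18.
rho = 6/25.
rho*m = 6/25*18 = 4.32.
k = floor(4.32) = 4.

4


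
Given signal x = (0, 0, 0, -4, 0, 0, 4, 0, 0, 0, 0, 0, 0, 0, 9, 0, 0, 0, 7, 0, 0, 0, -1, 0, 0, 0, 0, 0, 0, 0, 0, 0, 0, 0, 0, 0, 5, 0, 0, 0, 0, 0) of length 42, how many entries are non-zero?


Non-zero positions: [3, 6, 14, 18, 22, 36].
Sparsity = 6.

6


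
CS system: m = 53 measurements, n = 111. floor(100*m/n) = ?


100*m/n = 100*53/111 ≈ 47.7477.
floor = 47.

47


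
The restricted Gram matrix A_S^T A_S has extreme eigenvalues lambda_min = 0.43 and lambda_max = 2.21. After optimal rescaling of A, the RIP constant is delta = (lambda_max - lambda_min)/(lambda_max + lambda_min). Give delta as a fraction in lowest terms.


lambda_max - lambda_min = 2.21 - 0.43 = 1.78.
lambda_max + lambda_min = 2.21 + 0.43 = 2.64.
delta = 1.78/2.64 = 178/264 = 89/132.

89/132


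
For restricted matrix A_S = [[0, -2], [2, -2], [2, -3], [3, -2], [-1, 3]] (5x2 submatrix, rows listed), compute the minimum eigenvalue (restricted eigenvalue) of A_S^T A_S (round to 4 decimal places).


A_S^T A_S = [[18, -19], [-19, 30]].
trace = 48.
det = 179.
disc = trace^2 - 4*det = 2304 - 4*179 = 1588.
sqrt(1588) ≈ 39.849718.
lam_min = (48 - sqrt(1588))/2 ≈ (48 - 39.849718)/2 = 4.075141 ≈ 4.0751.

4.0751


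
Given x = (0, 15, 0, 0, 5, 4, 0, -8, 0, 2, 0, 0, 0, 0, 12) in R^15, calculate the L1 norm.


Non-zero entries: [(1, 15), (4, 5), (5, 4), (7, -8), (9, 2), (14, 12)]
Absolute values: [15, 5, 4, 8, 2, 12]
||x||_1 = sum = 46.

46


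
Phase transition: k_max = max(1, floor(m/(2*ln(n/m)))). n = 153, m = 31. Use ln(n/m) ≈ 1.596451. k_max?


n/m = 153/31.
ln(n/m) ≈ 1.596451.
2*ln(n/m) ≈ 3.192902.
m/(2*ln(n/m)) ≈ 31/3.192902 ≈ 9.709.
floor = 9.
k_max = max(1, 9) = 9.

9


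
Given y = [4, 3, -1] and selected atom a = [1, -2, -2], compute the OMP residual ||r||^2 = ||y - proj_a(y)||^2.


a^T a = 9.
a^T y = 0.
coeff = 0/9 = 0.
||r||^2 = 26.

26


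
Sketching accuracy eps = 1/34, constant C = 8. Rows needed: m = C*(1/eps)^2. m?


1/eps = 34.
(1/eps)^2 = 1156.
m = 8*1156 = 9248.

9248


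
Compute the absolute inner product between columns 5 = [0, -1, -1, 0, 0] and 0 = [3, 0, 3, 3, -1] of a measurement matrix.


Inner product: 0*3 + -1*0 + -1*3 + 0*3 + 0*-1
Products: [0, 0, -3, 0, 0]
Sum = -3.
|dot| = 3.

3


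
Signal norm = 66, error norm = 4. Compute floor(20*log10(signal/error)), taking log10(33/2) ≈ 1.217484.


||x||/||e|| = 66/4 = 33/2.
log10(33/2) ≈ 1.217484.
20*log10(||x||/||e||) ≈ 20*1.217484 = 24.34968.
floor(24.34968) = 24.

24


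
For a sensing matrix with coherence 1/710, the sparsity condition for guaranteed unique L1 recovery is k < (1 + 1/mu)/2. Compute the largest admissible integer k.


1/mu = 710.
1 + 1/mu = 711.
(1 + 1/mu)/2 = 355.5 is not an integer, so k_max = floor(355.5) = 355.

355


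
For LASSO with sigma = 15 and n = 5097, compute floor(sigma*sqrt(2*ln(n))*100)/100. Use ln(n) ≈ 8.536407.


ln(5097) ≈ 8.536407.
2*ln(n) ≈ 17.072814.
sqrt(2*ln(n)) ≈ sqrt(17.072814) ≈ 4.131926.
lambda ≈ 15*4.131926 = 61.97889.
floor(lambda*100)/100 = 61.97.

61.97


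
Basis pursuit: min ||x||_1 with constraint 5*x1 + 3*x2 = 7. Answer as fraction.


Axis intercepts:
  x1 = 7/5, x2 = 0: L1 = 7/5
  x1 = 0, x2 = 7/3: L1 = 7/3
x* = (7/5, 0)
||x*||_1 = 7/5.

7/5


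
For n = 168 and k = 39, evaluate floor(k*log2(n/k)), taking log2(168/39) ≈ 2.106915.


log2(n/k) = log2(168/39) ≈ 2.106915.
k*log2(n/k) ≈ 39*2.106915 = 82.169685.
floor(82.169685) = 82.

82


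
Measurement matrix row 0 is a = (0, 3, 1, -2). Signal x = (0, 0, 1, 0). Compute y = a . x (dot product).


Non-zero terms: ['1*1']
Products: [1]
y = sum = 1.

1


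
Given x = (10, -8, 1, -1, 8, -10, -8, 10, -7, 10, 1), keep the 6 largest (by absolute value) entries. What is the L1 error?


Sorted |x_i| descending: [10, 10, 10, 10, 8, 8, 8, 7, 1, 1, 1]
Keep top 6: [10, 10, 10, 10, 8, 8]
Tail entries: [8, 7, 1, 1, 1]
L1 error = sum of tail = 18.

18


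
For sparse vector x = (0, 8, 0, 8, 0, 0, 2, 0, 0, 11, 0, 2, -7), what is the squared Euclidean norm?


Non-zero entries: [(1, 8), (3, 8), (6, 2), (9, 11), (11, 2), (12, -7)]
Squares: [64, 64, 4, 121, 4, 49]
||x||_2^2 = sum = 306.

306


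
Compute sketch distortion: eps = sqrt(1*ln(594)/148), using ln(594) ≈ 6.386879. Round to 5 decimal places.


ln(594) ≈ 6.386879.
1*ln(N)/m ≈ 1*6.386879/148 ≈ 0.04315459.
eps = sqrt(0.04315459) ≈ 0.2077368 ≈ 0.20774.

0.20774


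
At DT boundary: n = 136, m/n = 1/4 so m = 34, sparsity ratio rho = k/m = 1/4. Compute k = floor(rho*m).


m = 1/4*136 = 34.
rho = 1/4.
rho*m = 1/4*34 = 8.5.
k = floor(8.5) = 8.

8


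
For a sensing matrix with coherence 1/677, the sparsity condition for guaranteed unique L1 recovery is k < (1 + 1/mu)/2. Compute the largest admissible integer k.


1/mu = 677.
1 + 1/mu = 678.
(1 + 1/mu)/2 = 339 is an integer and the inequality is strict, so k_max = 339 - 1 = 338.

338


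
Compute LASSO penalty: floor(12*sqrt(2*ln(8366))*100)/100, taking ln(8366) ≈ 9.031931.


ln(8366) ≈ 9.031931.
2*ln(n) ≈ 18.063862.
sqrt(2*ln(n)) ≈ sqrt(18.063862) ≈ 4.25016.
lambda ≈ 12*4.25016 = 51.00192.
floor(lambda*100)/100 = 51.00.

51.00


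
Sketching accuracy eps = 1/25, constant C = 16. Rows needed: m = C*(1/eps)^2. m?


1/eps = 25.
(1/eps)^2 = 625.
m = 16*625 = 10000.

10000
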